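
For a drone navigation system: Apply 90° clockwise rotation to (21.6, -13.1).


90° CW: (x,y) -> (y, -x)
(21.6,-13.1) -> (-13.1, -21.6)

(-13.1, -21.6)


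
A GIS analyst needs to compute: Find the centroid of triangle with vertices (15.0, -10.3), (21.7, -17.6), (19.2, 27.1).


Centroid = ((x_A+x_B+x_C)/3, (y_A+y_B+y_C)/3)
= ((15+21.7+19.2)/3, ((-10.3)+(-17.6)+27.1)/3)
= (18.6333, -0.2667)

(18.6333, -0.2667)


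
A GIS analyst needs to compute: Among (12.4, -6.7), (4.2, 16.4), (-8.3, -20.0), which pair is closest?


d(P0,P1) = 24.5122, d(P0,P2) = 24.6045, d(P1,P2) = 38.4865
Closest: P0 and P1

Closest pair: (12.4, -6.7) and (4.2, 16.4), distance = 24.5122


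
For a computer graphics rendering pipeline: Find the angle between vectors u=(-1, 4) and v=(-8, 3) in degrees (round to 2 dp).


u.v = 20, |u| = sqrt(17) = 4.1231, |v| = sqrt(73) = 8.544
cos(theta) = u.v/(|u||v|) = 20/sqrt(1241) = 0.567733
theta = acos(0.567733) = 55.41 degrees

55.41 degrees


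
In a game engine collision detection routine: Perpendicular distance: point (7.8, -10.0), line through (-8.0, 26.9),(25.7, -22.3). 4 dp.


|cross product| = 466.17
|line direction| = sqrt(3556.33) = 59.635
Distance = 466.17/sqrt(3556.33) = 7.8171

7.8171


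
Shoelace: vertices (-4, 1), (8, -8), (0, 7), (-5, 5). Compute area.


Shoelace sum: ((-4)*(-8) - 8*1) + (8*7 - 0*(-8)) + (0*5 - (-5)*7) + ((-5)*1 - (-4)*5)
= 130
Area = |130|/2 = 65

65


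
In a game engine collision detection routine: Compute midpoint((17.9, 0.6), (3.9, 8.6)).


M = ((17.9+3.9)/2, (0.6+8.6)/2)
= (10.9, 4.6)

(10.9, 4.6)


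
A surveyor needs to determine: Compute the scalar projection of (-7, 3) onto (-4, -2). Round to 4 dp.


u.v = 22, |v| = sqrt(20) = 4.4721
Scalar projection = u.v / |v| = 22 / sqrt(20) = 4.9193

4.9193


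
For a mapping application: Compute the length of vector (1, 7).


|u| = sqrt(1^2 + 7^2) = sqrt(50) = 7.0711

7.0711


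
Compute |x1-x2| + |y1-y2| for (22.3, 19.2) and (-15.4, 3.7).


|22.3-(-15.4)| + |19.2-3.7| = 37.7 + 15.5 = 53.2

53.2


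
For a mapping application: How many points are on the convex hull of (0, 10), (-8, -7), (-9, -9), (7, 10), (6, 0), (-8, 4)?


Convex hull vertices (CCW): (-9, -9), (6, 0), (7, 10), (0, 10), (-8, 4)
Count = 5

5


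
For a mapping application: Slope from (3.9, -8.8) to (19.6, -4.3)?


slope = (y2-y1)/(x2-x1) = ((-4.3)-(-8.8))/(19.6-3.9) = 4.5/15.7 = 0.2866

0.2866


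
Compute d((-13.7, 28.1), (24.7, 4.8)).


dx=38.4, dy=-23.3
d^2 = 38.4^2 + (-23.3)^2 = 2017.45
d = sqrt(2017.45) = 44.916

44.916


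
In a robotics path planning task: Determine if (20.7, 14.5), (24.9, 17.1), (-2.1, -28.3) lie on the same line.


Cross product: (24.9-20.7)*((-28.3)-14.5) - (17.1-14.5)*((-2.1)-20.7)
= -120.48

No, not collinear


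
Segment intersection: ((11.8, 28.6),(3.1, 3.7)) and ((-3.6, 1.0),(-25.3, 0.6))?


Cross products: d1=-592.76, d2=-55.91, d3=-143.34, d4=-680.19
d1*d2 < 0 and d3*d4 < 0? no

No, they don't intersect


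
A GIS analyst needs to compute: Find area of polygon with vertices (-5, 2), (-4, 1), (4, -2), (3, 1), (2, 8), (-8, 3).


Shoelace sum: ((-5)*1 - (-4)*2) + ((-4)*(-2) - 4*1) + (4*1 - 3*(-2)) + (3*8 - 2*1) + (2*3 - (-8)*8) + ((-8)*2 - (-5)*3)
= 108
Area = |108|/2 = 54

54


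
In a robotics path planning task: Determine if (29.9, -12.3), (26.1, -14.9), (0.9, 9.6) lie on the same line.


Cross product: (26.1-29.9)*(9.6-(-12.3)) - ((-14.9)-(-12.3))*(0.9-29.9)
= -158.62

No, not collinear


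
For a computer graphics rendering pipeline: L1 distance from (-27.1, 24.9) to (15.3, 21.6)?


|(-27.1)-15.3| + |24.9-21.6| = 42.4 + 3.3 = 45.7

45.7


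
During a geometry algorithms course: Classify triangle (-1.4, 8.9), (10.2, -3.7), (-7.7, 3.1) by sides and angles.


Side lengths squared: AB^2=293.32, BC^2=366.65, CA^2=73.33
Sorted: [73.33, 293.32, 366.65]
By sides: Scalene, By angles: Right

Scalene, Right


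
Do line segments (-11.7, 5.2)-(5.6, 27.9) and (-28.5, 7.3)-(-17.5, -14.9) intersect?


Cross products: d1=349.86, d2=983.62, d3=417.69, d4=-216.07
d1*d2 < 0 and d3*d4 < 0? no

No, they don't intersect


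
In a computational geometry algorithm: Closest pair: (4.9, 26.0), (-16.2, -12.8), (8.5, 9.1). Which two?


d(P0,P1) = 44.1662, d(P0,P2) = 17.2792, d(P1,P2) = 33.0106
Closest: P0 and P2

Closest pair: (4.9, 26.0) and (8.5, 9.1), distance = 17.2792


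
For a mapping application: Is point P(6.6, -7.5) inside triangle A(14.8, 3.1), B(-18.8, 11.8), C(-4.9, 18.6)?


Cross products: AB x AP = 427.5, BC x BP = -440.99, CA x CP = -335.92
All same sign? no

No, outside


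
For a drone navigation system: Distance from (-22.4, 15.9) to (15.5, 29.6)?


dx=37.9, dy=13.7
d^2 = 37.9^2 + 13.7^2 = 1624.1
d = sqrt(1624.1) = 40.3001

40.3001


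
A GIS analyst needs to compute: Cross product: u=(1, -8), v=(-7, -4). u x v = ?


u x v = u_x*v_y - u_y*v_x = 1*(-4) - (-8)*(-7)
= (-4) - 56 = -60

-60


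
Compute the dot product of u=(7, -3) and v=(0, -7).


u . v = u_x*v_x + u_y*v_y = 7*0 + (-3)*(-7)
= 0 + 21 = 21

21


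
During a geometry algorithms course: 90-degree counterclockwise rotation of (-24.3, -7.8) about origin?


90° CCW: (x,y) -> (-y, x)
(-24.3,-7.8) -> (7.8, -24.3)

(7.8, -24.3)


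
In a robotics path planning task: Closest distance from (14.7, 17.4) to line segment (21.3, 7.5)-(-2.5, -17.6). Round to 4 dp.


Project P onto AB: t = 0 (clamped to [0,1])
Closest point on segment: (21.3, 7.5)
Distance: 11.8983

11.8983


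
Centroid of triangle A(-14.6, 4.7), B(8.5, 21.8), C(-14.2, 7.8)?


Centroid = ((x_A+x_B+x_C)/3, (y_A+y_B+y_C)/3)
= (((-14.6)+8.5+(-14.2))/3, (4.7+21.8+7.8)/3)
= (-6.7667, 11.4333)

(-6.7667, 11.4333)


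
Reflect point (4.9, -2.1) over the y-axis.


Reflection over y-axis: (x,y) -> (-x,y)
(4.9, -2.1) -> (-4.9, -2.1)

(-4.9, -2.1)


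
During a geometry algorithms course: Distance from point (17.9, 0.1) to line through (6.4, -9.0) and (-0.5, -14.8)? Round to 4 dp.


|cross product| = 3.91
|line direction| = sqrt(81.25) = 9.0139
Distance = 3.91/sqrt(81.25) = 0.4338

0.4338


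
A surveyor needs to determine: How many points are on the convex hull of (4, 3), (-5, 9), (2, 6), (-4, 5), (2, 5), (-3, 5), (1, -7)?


Convex hull vertices (CCW): (-5, 9), (-4, 5), (1, -7), (4, 3), (2, 6)
Count = 5

5


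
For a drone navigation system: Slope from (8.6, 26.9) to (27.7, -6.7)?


slope = (y2-y1)/(x2-x1) = ((-6.7)-26.9)/(27.7-8.6) = (-33.6)/19.1 = -1.7592

-1.7592


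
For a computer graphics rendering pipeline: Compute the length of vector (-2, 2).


|u| = sqrt((-2)^2 + 2^2) = sqrt(8) = 2.8284

2.8284


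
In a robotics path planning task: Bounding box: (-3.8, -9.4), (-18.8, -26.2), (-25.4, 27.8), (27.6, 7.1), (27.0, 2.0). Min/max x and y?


x range: [-25.4, 27.6]
y range: [-26.2, 27.8]
Bounding box: (-25.4,-26.2) to (27.6,27.8)

(-25.4,-26.2) to (27.6,27.8)


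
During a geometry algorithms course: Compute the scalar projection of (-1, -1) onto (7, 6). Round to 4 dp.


u.v = -13, |v| = sqrt(85) = 9.2195
Scalar projection = u.v / |v| = -13 / sqrt(85) = -1.41

-1.41


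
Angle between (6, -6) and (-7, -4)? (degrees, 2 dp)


u.v = -18, |u| = sqrt(72) = 8.4853, |v| = sqrt(65) = 8.0623
cos(theta) = u.v/(|u||v|) = -18/sqrt(4680) = -0.263117
theta = acos(-0.263117) = 105.26 degrees

105.26 degrees


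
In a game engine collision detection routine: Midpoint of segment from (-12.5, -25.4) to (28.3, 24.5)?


M = (((-12.5)+28.3)/2, ((-25.4)+24.5)/2)
= (7.9, -0.45)

(7.9, -0.45)


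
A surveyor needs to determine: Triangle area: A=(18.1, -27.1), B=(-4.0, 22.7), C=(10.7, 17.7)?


Area = |x_A(y_B-y_C) + x_B(y_C-y_A) + x_C(y_A-y_B)|/2
= |90.5 + (-179.2) + (-532.86)|/2
= 621.56/2 = 310.78

310.78


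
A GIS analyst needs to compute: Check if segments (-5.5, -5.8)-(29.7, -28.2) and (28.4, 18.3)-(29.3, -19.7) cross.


Cross products: d1=-1309.89, d2=7.55, d3=1607.68, d4=290.24
d1*d2 < 0 and d3*d4 < 0? no

No, they don't intersect


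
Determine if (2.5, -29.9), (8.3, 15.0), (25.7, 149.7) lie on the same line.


Cross product: (8.3-2.5)*(149.7-(-29.9)) - (15-(-29.9))*(25.7-2.5)
= 0

Yes, collinear


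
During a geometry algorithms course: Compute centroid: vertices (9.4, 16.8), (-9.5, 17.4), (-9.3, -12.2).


Centroid = ((x_A+x_B+x_C)/3, (y_A+y_B+y_C)/3)
= ((9.4+(-9.5)+(-9.3))/3, (16.8+17.4+(-12.2))/3)
= (-3.1333, 7.3333)

(-3.1333, 7.3333)


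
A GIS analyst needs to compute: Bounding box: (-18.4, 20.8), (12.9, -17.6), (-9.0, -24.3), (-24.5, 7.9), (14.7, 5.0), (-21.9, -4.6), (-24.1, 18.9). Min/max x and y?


x range: [-24.5, 14.7]
y range: [-24.3, 20.8]
Bounding box: (-24.5,-24.3) to (14.7,20.8)

(-24.5,-24.3) to (14.7,20.8)


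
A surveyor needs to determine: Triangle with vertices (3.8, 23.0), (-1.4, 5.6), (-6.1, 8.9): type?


Side lengths squared: AB^2=329.8, BC^2=32.98, CA^2=296.82
Sorted: [32.98, 296.82, 329.8]
By sides: Scalene, By angles: Right

Scalene, Right


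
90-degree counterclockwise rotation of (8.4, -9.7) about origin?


90° CCW: (x,y) -> (-y, x)
(8.4,-9.7) -> (9.7, 8.4)

(9.7, 8.4)


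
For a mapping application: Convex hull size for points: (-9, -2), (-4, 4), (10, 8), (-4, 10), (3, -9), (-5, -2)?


Convex hull vertices (CCW): (-9, -2), (3, -9), (10, 8), (-4, 10)
Count = 4

4


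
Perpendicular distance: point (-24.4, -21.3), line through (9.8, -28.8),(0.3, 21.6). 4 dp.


|cross product| = 1652.43
|line direction| = sqrt(2630.41) = 51.2875
Distance = 1652.43/sqrt(2630.41) = 32.2189

32.2189


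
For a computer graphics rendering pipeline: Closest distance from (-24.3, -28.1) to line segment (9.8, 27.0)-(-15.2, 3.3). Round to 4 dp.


Project P onto AB: t = 1 (clamped to [0,1])
Closest point on segment: (-15.2, 3.3)
Distance: 32.692

32.692


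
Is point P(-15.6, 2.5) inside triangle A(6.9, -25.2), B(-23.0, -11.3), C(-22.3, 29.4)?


Cross products: AB x AP = -515.48, BC x BP = -291.52, CA x CP = -419.66
All same sign? yes

Yes, inside


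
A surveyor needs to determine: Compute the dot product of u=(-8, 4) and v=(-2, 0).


u . v = u_x*v_x + u_y*v_y = (-8)*(-2) + 4*0
= 16 + 0 = 16

16


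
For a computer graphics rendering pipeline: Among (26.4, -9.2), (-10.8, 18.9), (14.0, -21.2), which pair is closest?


d(P0,P1) = 46.6203, d(P0,P2) = 17.2557, d(P1,P2) = 47.1492
Closest: P0 and P2

Closest pair: (26.4, -9.2) and (14.0, -21.2), distance = 17.2557


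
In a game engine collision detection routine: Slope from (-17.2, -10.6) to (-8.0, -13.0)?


slope = (y2-y1)/(x2-x1) = ((-13)-(-10.6))/((-8)-(-17.2)) = (-2.4)/9.2 = -0.2609

-0.2609


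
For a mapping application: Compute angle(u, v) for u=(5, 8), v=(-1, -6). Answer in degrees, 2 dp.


u.v = -53, |u| = sqrt(89) = 9.434, |v| = sqrt(37) = 6.0828
cos(theta) = u.v/(|u||v|) = -53/sqrt(3293) = -0.923592
theta = acos(-0.923592) = 157.46 degrees

157.46 degrees


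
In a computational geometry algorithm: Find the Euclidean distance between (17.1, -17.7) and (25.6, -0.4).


dx=8.5, dy=17.3
d^2 = 8.5^2 + 17.3^2 = 371.54
d = sqrt(371.54) = 19.2754

19.2754


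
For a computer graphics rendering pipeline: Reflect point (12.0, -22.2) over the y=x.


Reflection over y=x: (x,y) -> (y,x)
(12, -22.2) -> (-22.2, 12)

(-22.2, 12)


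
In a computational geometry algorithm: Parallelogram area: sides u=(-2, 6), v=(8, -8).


|u x v| = |(-2)*(-8) - 6*8|
= |16 - 48| = 32

32


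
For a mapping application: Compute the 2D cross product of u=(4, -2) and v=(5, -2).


u x v = u_x*v_y - u_y*v_x = 4*(-2) - (-2)*5
= (-8) - (-10) = 2

2


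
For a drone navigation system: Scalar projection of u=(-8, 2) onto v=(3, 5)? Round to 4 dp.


u.v = -14, |v| = sqrt(34) = 5.831
Scalar projection = u.v / |v| = -14 / sqrt(34) = -2.401

-2.401


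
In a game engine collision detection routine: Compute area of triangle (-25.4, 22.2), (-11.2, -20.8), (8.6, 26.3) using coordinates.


Area = |x_A(y_B-y_C) + x_B(y_C-y_A) + x_C(y_A-y_B)|/2
= |1196.34 + (-45.92) + 369.8|/2
= 1520.22/2 = 760.11

760.11


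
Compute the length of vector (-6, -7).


|u| = sqrt((-6)^2 + (-7)^2) = sqrt(85) = 9.2195

9.2195


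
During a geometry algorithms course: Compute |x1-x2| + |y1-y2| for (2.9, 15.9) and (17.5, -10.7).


|2.9-17.5| + |15.9-(-10.7)| = 14.6 + 26.6 = 41.2

41.2


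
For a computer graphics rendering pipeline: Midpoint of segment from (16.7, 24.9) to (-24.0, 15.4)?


M = ((16.7+(-24))/2, (24.9+15.4)/2)
= (-3.65, 20.15)

(-3.65, 20.15)


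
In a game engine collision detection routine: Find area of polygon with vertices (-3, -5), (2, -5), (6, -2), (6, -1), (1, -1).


Shoelace sum: ((-3)*(-5) - 2*(-5)) + (2*(-2) - 6*(-5)) + (6*(-1) - 6*(-2)) + (6*(-1) - 1*(-1)) + (1*(-5) - (-3)*(-1))
= 44
Area = |44|/2 = 22

22


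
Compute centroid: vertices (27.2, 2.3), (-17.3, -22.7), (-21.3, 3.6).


Centroid = ((x_A+x_B+x_C)/3, (y_A+y_B+y_C)/3)
= ((27.2+(-17.3)+(-21.3))/3, (2.3+(-22.7)+3.6)/3)
= (-3.8, -5.6)

(-3.8, -5.6)


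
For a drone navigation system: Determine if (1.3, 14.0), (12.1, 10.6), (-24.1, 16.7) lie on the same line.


Cross product: (12.1-1.3)*(16.7-14) - (10.6-14)*((-24.1)-1.3)
= -57.2

No, not collinear


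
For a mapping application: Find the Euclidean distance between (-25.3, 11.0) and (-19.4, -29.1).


dx=5.9, dy=-40.1
d^2 = 5.9^2 + (-40.1)^2 = 1642.82
d = sqrt(1642.82) = 40.5317

40.5317


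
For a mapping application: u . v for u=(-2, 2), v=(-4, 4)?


u . v = u_x*v_x + u_y*v_y = (-2)*(-4) + 2*4
= 8 + 8 = 16

16


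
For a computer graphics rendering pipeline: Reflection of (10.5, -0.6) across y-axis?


Reflection over y-axis: (x,y) -> (-x,y)
(10.5, -0.6) -> (-10.5, -0.6)

(-10.5, -0.6)


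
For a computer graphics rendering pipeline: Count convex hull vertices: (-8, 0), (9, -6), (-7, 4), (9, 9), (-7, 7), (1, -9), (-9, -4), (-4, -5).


Convex hull vertices (CCW): (-9, -4), (1, -9), (9, -6), (9, 9), (-7, 7)
Count = 5

5


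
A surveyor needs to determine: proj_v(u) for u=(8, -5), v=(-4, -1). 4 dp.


u.v = -27, |v| = sqrt(17) = 4.1231
Scalar projection = u.v / |v| = -27 / sqrt(17) = -6.5485

-6.5485


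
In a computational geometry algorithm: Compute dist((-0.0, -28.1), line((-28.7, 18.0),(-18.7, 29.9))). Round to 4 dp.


|cross product| = 802.53
|line direction| = sqrt(241.61) = 15.5438
Distance = 802.53/sqrt(241.61) = 51.6302

51.6302


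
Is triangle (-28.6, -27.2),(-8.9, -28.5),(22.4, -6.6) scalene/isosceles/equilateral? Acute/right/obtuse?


Side lengths squared: AB^2=389.78, BC^2=1459.3, CA^2=3025.36
Sorted: [389.78, 1459.3, 3025.36]
By sides: Scalene, By angles: Obtuse

Scalene, Obtuse


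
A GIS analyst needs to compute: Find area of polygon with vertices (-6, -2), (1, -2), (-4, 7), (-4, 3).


Shoelace sum: ((-6)*(-2) - 1*(-2)) + (1*7 - (-4)*(-2)) + ((-4)*3 - (-4)*7) + ((-4)*(-2) - (-6)*3)
= 55
Area = |55|/2 = 27.5

27.5


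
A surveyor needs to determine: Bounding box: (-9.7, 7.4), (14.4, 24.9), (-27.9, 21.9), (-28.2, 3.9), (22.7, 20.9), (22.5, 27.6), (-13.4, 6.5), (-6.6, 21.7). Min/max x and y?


x range: [-28.2, 22.7]
y range: [3.9, 27.6]
Bounding box: (-28.2,3.9) to (22.7,27.6)

(-28.2,3.9) to (22.7,27.6)


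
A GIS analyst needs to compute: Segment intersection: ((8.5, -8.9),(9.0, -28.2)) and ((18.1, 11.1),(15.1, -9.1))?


Cross products: d1=-133.92, d2=-65.92, d3=195.28, d4=127.28
d1*d2 < 0 and d3*d4 < 0? no

No, they don't intersect


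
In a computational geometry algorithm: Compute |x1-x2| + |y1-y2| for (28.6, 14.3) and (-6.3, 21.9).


|28.6-(-6.3)| + |14.3-21.9| = 34.9 + 7.6 = 42.5

42.5


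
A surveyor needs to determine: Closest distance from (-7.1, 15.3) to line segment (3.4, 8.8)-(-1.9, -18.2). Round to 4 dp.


Project P onto AB: t = 0 (clamped to [0,1])
Closest point on segment: (3.4, 8.8)
Distance: 12.3491

12.3491


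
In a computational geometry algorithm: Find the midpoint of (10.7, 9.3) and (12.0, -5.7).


M = ((10.7+12)/2, (9.3+(-5.7))/2)
= (11.35, 1.8)

(11.35, 1.8)


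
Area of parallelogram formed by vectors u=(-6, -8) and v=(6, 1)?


|u x v| = |(-6)*1 - (-8)*6|
= |(-6) - (-48)| = 42

42


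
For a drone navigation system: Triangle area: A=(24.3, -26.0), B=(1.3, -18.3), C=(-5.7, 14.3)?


Area = |x_A(y_B-y_C) + x_B(y_C-y_A) + x_C(y_A-y_B)|/2
= |(-792.18) + 52.39 + 43.89|/2
= 695.9/2 = 347.95

347.95


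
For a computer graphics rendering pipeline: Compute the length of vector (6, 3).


|u| = sqrt(6^2 + 3^2) = sqrt(45) = 6.7082

6.7082


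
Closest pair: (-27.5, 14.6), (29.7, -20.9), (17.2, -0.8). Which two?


d(P0,P1) = 67.3208, d(P0,P2) = 47.2784, d(P1,P2) = 23.6698
Closest: P1 and P2

Closest pair: (29.7, -20.9) and (17.2, -0.8), distance = 23.6698


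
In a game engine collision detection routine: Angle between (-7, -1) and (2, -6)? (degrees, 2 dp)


u.v = -8, |u| = sqrt(50) = 7.0711, |v| = sqrt(40) = 6.3246
cos(theta) = u.v/(|u||v|) = -8/sqrt(2000) = -0.178885
theta = acos(-0.178885) = 100.3 degrees

100.3 degrees


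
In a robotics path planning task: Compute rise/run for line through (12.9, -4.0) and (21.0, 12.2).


slope = (y2-y1)/(x2-x1) = (12.2-(-4))/(21-12.9) = 16.2/8.1 = 2

2


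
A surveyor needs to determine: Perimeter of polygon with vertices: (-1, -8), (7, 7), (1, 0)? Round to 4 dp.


Sides: (-1, -8)->(7, 7): sqrt(289) = 17, (7, 7)->(1, 0): sqrt(85) = 9.219544, (1, 0)->(-1, -8): sqrt(68) = 8.246211
Sum = 34.465755
Perimeter = 34.4658

34.4658


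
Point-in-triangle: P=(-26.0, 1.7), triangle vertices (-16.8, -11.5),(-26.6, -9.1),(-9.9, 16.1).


Cross products: AB x AP = -107.28, BC x BP = 165.24, CA x CP = -345
All same sign? no

No, outside


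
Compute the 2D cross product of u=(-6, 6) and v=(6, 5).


u x v = u_x*v_y - u_y*v_x = (-6)*5 - 6*6
= (-30) - 36 = -66

-66


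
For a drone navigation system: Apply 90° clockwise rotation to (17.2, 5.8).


90° CW: (x,y) -> (y, -x)
(17.2,5.8) -> (5.8, -17.2)

(5.8, -17.2)


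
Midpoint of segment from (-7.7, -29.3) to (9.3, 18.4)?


M = (((-7.7)+9.3)/2, ((-29.3)+18.4)/2)
= (0.8, -5.45)

(0.8, -5.45)


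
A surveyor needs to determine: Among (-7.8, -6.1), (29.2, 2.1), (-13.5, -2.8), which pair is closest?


d(P0,P1) = 37.8978, d(P0,P2) = 6.5863, d(P1,P2) = 42.9802
Closest: P0 and P2

Closest pair: (-7.8, -6.1) and (-13.5, -2.8), distance = 6.5863


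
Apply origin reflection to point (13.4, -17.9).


Reflection over origin: (x,y) -> (-x,-y)
(13.4, -17.9) -> (-13.4, 17.9)

(-13.4, 17.9)


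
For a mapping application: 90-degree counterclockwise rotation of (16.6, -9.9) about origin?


90° CCW: (x,y) -> (-y, x)
(16.6,-9.9) -> (9.9, 16.6)

(9.9, 16.6)


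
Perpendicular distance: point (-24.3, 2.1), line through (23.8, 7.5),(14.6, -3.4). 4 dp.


|cross product| = 474.61
|line direction| = sqrt(203.45) = 14.2636
Distance = 474.61/sqrt(203.45) = 33.2742

33.2742


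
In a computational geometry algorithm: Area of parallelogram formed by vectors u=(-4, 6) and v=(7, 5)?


|u x v| = |(-4)*5 - 6*7|
= |(-20) - 42| = 62

62


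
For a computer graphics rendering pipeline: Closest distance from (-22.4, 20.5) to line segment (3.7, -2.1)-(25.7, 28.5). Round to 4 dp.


Project P onto AB: t = 0.0826 (clamped to [0,1])
Closest point on segment: (5.5178, 0.4284)
Distance: 34.3842

34.3842


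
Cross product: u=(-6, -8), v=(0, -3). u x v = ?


u x v = u_x*v_y - u_y*v_x = (-6)*(-3) - (-8)*0
= 18 - 0 = 18

18


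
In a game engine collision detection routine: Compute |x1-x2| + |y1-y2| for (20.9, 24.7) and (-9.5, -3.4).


|20.9-(-9.5)| + |24.7-(-3.4)| = 30.4 + 28.1 = 58.5

58.5


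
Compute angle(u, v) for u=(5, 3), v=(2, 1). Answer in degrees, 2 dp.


u.v = 13, |u| = sqrt(34) = 5.831, |v| = sqrt(5) = 2.2361
cos(theta) = u.v/(|u||v|) = 13/sqrt(170) = 0.997054
theta = acos(0.997054) = 4.4 degrees

4.4 degrees


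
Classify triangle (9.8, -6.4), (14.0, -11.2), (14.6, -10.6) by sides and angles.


Side lengths squared: AB^2=40.68, BC^2=0.72, CA^2=40.68
Sorted: [0.72, 40.68, 40.68]
By sides: Isosceles, By angles: Acute

Isosceles, Acute


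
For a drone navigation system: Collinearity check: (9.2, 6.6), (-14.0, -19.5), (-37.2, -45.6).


Cross product: ((-14)-9.2)*((-45.6)-6.6) - ((-19.5)-6.6)*((-37.2)-9.2)
= 0

Yes, collinear


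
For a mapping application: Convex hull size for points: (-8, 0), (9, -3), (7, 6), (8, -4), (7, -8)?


Convex hull vertices (CCW): (-8, 0), (7, -8), (9, -3), (7, 6)
Count = 4

4


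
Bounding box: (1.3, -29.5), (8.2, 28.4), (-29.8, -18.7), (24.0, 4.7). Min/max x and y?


x range: [-29.8, 24]
y range: [-29.5, 28.4]
Bounding box: (-29.8,-29.5) to (24,28.4)

(-29.8,-29.5) to (24,28.4)


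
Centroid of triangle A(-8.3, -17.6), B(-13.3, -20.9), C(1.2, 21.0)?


Centroid = ((x_A+x_B+x_C)/3, (y_A+y_B+y_C)/3)
= (((-8.3)+(-13.3)+1.2)/3, ((-17.6)+(-20.9)+21)/3)
= (-6.8, -5.8333)

(-6.8, -5.8333)


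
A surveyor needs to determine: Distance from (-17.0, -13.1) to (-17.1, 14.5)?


dx=-0.1, dy=27.6
d^2 = (-0.1)^2 + 27.6^2 = 761.77
d = sqrt(761.77) = 27.6002

27.6002


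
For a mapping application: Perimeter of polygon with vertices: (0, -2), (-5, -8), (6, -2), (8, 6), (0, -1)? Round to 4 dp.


Sides: (0, -2)->(-5, -8): sqrt(61) = 7.81025, (-5, -8)->(6, -2): sqrt(157) = 12.529964, (6, -2)->(8, 6): sqrt(68) = 8.246211, (8, 6)->(0, -1): sqrt(113) = 10.630146, (0, -1)->(0, -2): sqrt(1) = 1
Sum = 40.216571
Perimeter = 40.2166

40.2166


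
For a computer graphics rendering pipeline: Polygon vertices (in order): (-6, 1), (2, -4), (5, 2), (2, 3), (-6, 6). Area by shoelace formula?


Shoelace sum: ((-6)*(-4) - 2*1) + (2*2 - 5*(-4)) + (5*3 - 2*2) + (2*6 - (-6)*3) + ((-6)*1 - (-6)*6)
= 117
Area = |117|/2 = 58.5

58.5


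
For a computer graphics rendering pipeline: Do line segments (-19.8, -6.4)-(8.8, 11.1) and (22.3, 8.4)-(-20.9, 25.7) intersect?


Cross products: d1=1367.69, d2=116.91, d3=-313.47, d4=937.31
d1*d2 < 0 and d3*d4 < 0? no

No, they don't intersect


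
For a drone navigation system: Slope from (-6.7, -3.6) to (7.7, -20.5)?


slope = (y2-y1)/(x2-x1) = ((-20.5)-(-3.6))/(7.7-(-6.7)) = (-16.9)/14.4 = -1.1736

-1.1736


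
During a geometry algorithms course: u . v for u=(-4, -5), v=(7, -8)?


u . v = u_x*v_x + u_y*v_y = (-4)*7 + (-5)*(-8)
= (-28) + 40 = 12

12


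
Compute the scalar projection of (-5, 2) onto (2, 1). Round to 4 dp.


u.v = -8, |v| = sqrt(5) = 2.2361
Scalar projection = u.v / |v| = -8 / sqrt(5) = -3.5777

-3.5777


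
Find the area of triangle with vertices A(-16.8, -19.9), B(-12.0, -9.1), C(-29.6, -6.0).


Area = |x_A(y_B-y_C) + x_B(y_C-y_A) + x_C(y_A-y_B)|/2
= |52.08 + (-166.8) + 319.68|/2
= 204.96/2 = 102.48

102.48


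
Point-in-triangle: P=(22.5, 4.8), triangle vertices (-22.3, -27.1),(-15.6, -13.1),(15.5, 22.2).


Cross products: AB x AP = -413.47, BC x BP = -788.24, CA x CP = 1002.82
All same sign? no

No, outside


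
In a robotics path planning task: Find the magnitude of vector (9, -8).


|u| = sqrt(9^2 + (-8)^2) = sqrt(145) = 12.0416

12.0416


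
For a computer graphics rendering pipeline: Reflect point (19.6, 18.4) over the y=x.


Reflection over y=x: (x,y) -> (y,x)
(19.6, 18.4) -> (18.4, 19.6)

(18.4, 19.6)


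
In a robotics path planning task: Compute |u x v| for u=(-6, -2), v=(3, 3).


|u x v| = |(-6)*3 - (-2)*3|
= |(-18) - (-6)| = 12

12


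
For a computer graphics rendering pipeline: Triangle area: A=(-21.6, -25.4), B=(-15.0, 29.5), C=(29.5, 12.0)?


Area = |x_A(y_B-y_C) + x_B(y_C-y_A) + x_C(y_A-y_B)|/2
= |(-378) + (-561) + (-1619.55)|/2
= 2558.55/2 = 1279.275

1279.275


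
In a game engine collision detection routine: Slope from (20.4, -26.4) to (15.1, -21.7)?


slope = (y2-y1)/(x2-x1) = ((-21.7)-(-26.4))/(15.1-20.4) = 4.7/(-5.3) = -0.8868

-0.8868


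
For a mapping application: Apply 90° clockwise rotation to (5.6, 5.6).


90° CW: (x,y) -> (y, -x)
(5.6,5.6) -> (5.6, -5.6)

(5.6, -5.6)


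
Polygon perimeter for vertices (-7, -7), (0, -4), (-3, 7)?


Sides: (-7, -7)->(0, -4): sqrt(58) = 7.615773, (0, -4)->(-3, 7): sqrt(130) = 11.401754, (-3, 7)->(-7, -7): sqrt(212) = 14.56022
Sum = 33.577747
Perimeter = 33.5777

33.5777


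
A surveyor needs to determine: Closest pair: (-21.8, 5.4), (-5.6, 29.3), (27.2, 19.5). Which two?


d(P0,P1) = 28.873, d(P0,P2) = 50.9883, d(P1,P2) = 34.2327
Closest: P0 and P1

Closest pair: (-21.8, 5.4) and (-5.6, 29.3), distance = 28.873


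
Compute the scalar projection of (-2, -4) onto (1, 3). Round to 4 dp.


u.v = -14, |v| = sqrt(10) = 3.1623
Scalar projection = u.v / |v| = -14 / sqrt(10) = -4.4272

-4.4272


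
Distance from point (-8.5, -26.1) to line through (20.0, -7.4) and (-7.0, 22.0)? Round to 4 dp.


|cross product| = 1342.8
|line direction| = sqrt(1593.36) = 39.9169
Distance = 1342.8/sqrt(1593.36) = 33.6399

33.6399


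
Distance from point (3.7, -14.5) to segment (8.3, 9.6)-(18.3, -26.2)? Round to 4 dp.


Project P onto AB: t = 0.5912 (clamped to [0,1])
Closest point on segment: (14.2117, -11.5638)
Distance: 10.9141

10.9141


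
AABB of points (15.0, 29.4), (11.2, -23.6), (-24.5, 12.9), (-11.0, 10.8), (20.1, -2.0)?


x range: [-24.5, 20.1]
y range: [-23.6, 29.4]
Bounding box: (-24.5,-23.6) to (20.1,29.4)

(-24.5,-23.6) to (20.1,29.4)


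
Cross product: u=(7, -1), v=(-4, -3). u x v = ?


u x v = u_x*v_y - u_y*v_x = 7*(-3) - (-1)*(-4)
= (-21) - 4 = -25

-25


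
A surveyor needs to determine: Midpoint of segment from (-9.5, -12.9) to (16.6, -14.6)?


M = (((-9.5)+16.6)/2, ((-12.9)+(-14.6))/2)
= (3.55, -13.75)

(3.55, -13.75)


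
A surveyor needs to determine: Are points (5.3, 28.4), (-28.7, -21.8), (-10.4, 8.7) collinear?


Cross product: ((-28.7)-5.3)*(8.7-28.4) - ((-21.8)-28.4)*((-10.4)-5.3)
= -118.34

No, not collinear


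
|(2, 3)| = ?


|u| = sqrt(2^2 + 3^2) = sqrt(13) = 3.6056

3.6056


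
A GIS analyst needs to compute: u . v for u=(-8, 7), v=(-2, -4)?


u . v = u_x*v_x + u_y*v_y = (-8)*(-2) + 7*(-4)
= 16 + (-28) = -12

-12


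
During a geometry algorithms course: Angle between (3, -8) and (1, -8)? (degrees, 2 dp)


u.v = 67, |u| = sqrt(73) = 8.544, |v| = sqrt(65) = 8.0623
cos(theta) = u.v/(|u||v|) = 67/sqrt(4745) = 0.97265
theta = acos(0.97265) = 13.43 degrees

13.43 degrees


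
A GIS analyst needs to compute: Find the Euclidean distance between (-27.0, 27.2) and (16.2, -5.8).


dx=43.2, dy=-33
d^2 = 43.2^2 + (-33)^2 = 2955.24
d = sqrt(2955.24) = 54.3621

54.3621


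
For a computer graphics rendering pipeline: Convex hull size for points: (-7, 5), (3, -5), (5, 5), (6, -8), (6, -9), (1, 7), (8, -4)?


Convex hull vertices (CCW): (-7, 5), (6, -9), (8, -4), (5, 5), (1, 7)
Count = 5

5


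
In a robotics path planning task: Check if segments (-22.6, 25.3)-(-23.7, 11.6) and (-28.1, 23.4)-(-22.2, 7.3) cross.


Cross products: d1=99.76, d2=1.22, d3=-73.26, d4=25.28
d1*d2 < 0 and d3*d4 < 0? no

No, they don't intersect


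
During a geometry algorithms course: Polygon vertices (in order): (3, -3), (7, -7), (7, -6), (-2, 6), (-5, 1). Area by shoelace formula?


Shoelace sum: (3*(-7) - 7*(-3)) + (7*(-6) - 7*(-7)) + (7*6 - (-2)*(-6)) + ((-2)*1 - (-5)*6) + ((-5)*(-3) - 3*1)
= 77
Area = |77|/2 = 38.5

38.5


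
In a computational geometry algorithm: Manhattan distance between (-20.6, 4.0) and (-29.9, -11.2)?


|(-20.6)-(-29.9)| + |4-(-11.2)| = 9.3 + 15.2 = 24.5

24.5


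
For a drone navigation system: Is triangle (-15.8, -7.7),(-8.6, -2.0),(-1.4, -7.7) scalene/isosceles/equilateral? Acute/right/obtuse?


Side lengths squared: AB^2=84.33, BC^2=84.33, CA^2=207.36
Sorted: [84.33, 84.33, 207.36]
By sides: Isosceles, By angles: Obtuse

Isosceles, Obtuse


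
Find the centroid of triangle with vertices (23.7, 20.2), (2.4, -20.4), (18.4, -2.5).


Centroid = ((x_A+x_B+x_C)/3, (y_A+y_B+y_C)/3)
= ((23.7+2.4+18.4)/3, (20.2+(-20.4)+(-2.5))/3)
= (14.8333, -0.9)

(14.8333, -0.9)


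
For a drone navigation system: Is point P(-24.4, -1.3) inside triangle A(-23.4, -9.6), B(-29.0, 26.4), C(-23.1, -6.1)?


Cross products: AB x AP = -10.48, BC x BP = -13.93, CA x CP = -5.99
All same sign? yes

Yes, inside


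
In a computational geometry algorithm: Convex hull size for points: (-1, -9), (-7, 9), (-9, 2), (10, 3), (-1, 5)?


Convex hull vertices (CCW): (-9, 2), (-1, -9), (10, 3), (-7, 9)
Count = 4

4


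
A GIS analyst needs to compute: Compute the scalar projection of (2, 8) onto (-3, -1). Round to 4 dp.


u.v = -14, |v| = sqrt(10) = 3.1623
Scalar projection = u.v / |v| = -14 / sqrt(10) = -4.4272

-4.4272


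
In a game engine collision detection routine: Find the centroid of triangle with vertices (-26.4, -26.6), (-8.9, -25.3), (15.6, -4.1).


Centroid = ((x_A+x_B+x_C)/3, (y_A+y_B+y_C)/3)
= (((-26.4)+(-8.9)+15.6)/3, ((-26.6)+(-25.3)+(-4.1))/3)
= (-6.5667, -18.6667)

(-6.5667, -18.6667)


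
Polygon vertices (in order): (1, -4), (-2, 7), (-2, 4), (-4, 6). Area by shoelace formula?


Shoelace sum: (1*7 - (-2)*(-4)) + ((-2)*4 - (-2)*7) + ((-2)*6 - (-4)*4) + ((-4)*(-4) - 1*6)
= 19
Area = |19|/2 = 9.5

9.5


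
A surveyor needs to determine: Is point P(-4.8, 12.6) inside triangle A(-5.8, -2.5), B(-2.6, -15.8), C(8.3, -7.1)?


Cross products: AB x AP = 61.62, BC x BP = 328.7, CA x CP = -217.51
All same sign? no

No, outside


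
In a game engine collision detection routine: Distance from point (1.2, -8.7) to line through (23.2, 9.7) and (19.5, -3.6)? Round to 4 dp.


|cross product| = 224.52
|line direction| = sqrt(190.58) = 13.8051
Distance = 224.52/sqrt(190.58) = 16.2636

16.2636


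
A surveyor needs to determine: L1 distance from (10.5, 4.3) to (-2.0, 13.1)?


|10.5-(-2)| + |4.3-13.1| = 12.5 + 8.8 = 21.3

21.3


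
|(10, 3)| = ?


|u| = sqrt(10^2 + 3^2) = sqrt(109) = 10.4403

10.4403


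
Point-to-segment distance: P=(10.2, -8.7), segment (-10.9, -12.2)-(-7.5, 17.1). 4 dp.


Project P onto AB: t = 0.2003 (clamped to [0,1])
Closest point on segment: (-10.2189, -6.3306)
Distance: 20.5559

20.5559


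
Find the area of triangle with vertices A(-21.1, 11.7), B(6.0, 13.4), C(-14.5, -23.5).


Area = |x_A(y_B-y_C) + x_B(y_C-y_A) + x_C(y_A-y_B)|/2
= |(-778.59) + (-211.2) + 24.65|/2
= 965.14/2 = 482.57

482.57


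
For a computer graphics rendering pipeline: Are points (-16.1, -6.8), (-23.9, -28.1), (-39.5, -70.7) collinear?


Cross product: ((-23.9)-(-16.1))*((-70.7)-(-6.8)) - ((-28.1)-(-6.8))*((-39.5)-(-16.1))
= 0

Yes, collinear


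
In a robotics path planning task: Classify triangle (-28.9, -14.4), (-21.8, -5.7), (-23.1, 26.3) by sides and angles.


Side lengths squared: AB^2=126.1, BC^2=1025.69, CA^2=1690.13
Sorted: [126.1, 1025.69, 1690.13]
By sides: Scalene, By angles: Obtuse

Scalene, Obtuse


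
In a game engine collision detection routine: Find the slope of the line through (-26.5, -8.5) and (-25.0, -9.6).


slope = (y2-y1)/(x2-x1) = ((-9.6)-(-8.5))/((-25)-(-26.5)) = (-1.1)/1.5 = -0.7333

-0.7333


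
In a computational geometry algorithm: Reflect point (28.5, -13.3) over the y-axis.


Reflection over y-axis: (x,y) -> (-x,y)
(28.5, -13.3) -> (-28.5, -13.3)

(-28.5, -13.3)


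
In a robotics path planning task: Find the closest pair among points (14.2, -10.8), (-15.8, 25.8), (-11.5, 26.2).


d(P0,P1) = 47.324, d(P0,P2) = 45.0499, d(P1,P2) = 4.3186
Closest: P1 and P2

Closest pair: (-15.8, 25.8) and (-11.5, 26.2), distance = 4.3186


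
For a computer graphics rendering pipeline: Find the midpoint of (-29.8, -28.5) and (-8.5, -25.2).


M = (((-29.8)+(-8.5))/2, ((-28.5)+(-25.2))/2)
= (-19.15, -26.85)

(-19.15, -26.85)


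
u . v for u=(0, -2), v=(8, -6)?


u . v = u_x*v_x + u_y*v_y = 0*8 + (-2)*(-6)
= 0 + 12 = 12

12


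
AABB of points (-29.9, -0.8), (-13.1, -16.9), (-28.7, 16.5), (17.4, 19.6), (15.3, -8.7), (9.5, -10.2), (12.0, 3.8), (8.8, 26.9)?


x range: [-29.9, 17.4]
y range: [-16.9, 26.9]
Bounding box: (-29.9,-16.9) to (17.4,26.9)

(-29.9,-16.9) to (17.4,26.9)


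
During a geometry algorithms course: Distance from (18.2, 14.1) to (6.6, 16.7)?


dx=-11.6, dy=2.6
d^2 = (-11.6)^2 + 2.6^2 = 141.32
d = sqrt(141.32) = 11.8878

11.8878


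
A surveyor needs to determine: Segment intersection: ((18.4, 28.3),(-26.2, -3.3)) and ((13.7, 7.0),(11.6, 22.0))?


Cross products: d1=-115.23, d2=620.13, d3=801.46, d4=66.1
d1*d2 < 0 and d3*d4 < 0? no

No, they don't intersect


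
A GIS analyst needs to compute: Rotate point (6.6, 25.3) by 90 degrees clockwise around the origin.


90° CW: (x,y) -> (y, -x)
(6.6,25.3) -> (25.3, -6.6)

(25.3, -6.6)


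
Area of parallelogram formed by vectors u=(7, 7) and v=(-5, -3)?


|u x v| = |7*(-3) - 7*(-5)|
= |(-21) - (-35)| = 14

14


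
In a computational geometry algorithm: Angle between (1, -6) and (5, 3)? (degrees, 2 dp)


u.v = -13, |u| = sqrt(37) = 6.0828, |v| = sqrt(34) = 5.831
cos(theta) = u.v/(|u||v|) = -13/sqrt(1258) = -0.366525
theta = acos(-0.366525) = 111.5 degrees

111.5 degrees


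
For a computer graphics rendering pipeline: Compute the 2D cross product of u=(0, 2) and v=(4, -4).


u x v = u_x*v_y - u_y*v_x = 0*(-4) - 2*4
= 0 - 8 = -8

-8


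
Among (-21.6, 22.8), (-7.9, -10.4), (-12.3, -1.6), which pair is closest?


d(P0,P1) = 35.9156, d(P0,P2) = 26.1123, d(P1,P2) = 9.8387
Closest: P1 and P2

Closest pair: (-7.9, -10.4) and (-12.3, -1.6), distance = 9.8387


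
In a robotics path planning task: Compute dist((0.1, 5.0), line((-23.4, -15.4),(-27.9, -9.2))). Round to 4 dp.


|cross product| = 237.5
|line direction| = sqrt(58.69) = 7.6609
Distance = 237.5/sqrt(58.69) = 31.0014

31.0014


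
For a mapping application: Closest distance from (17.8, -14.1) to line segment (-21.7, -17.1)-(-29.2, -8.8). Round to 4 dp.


Project P onto AB: t = 0 (clamped to [0,1])
Closest point on segment: (-21.7, -17.1)
Distance: 39.6138

39.6138


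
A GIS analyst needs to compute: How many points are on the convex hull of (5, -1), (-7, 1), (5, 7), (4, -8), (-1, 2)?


Convex hull vertices (CCW): (-7, 1), (4, -8), (5, -1), (5, 7)
Count = 4

4


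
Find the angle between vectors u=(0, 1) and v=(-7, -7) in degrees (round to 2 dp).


u.v = -7, |u| = sqrt(1) = 1, |v| = sqrt(98) = 9.8995
cos(theta) = u.v/(|u||v|) = -7/sqrt(98) = -0.707107
theta = acos(-0.707107) = 135 degrees

135 degrees


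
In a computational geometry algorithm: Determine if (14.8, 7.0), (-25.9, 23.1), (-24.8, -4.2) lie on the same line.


Cross product: ((-25.9)-14.8)*((-4.2)-7) - (23.1-7)*((-24.8)-14.8)
= 1093.4

No, not collinear


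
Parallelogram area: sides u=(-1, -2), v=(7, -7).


|u x v| = |(-1)*(-7) - (-2)*7|
= |7 - (-14)| = 21

21


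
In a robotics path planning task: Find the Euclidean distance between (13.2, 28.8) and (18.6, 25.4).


dx=5.4, dy=-3.4
d^2 = 5.4^2 + (-3.4)^2 = 40.72
d = sqrt(40.72) = 6.3812

6.3812


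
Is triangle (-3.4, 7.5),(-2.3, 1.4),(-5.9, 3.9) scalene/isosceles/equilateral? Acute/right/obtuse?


Side lengths squared: AB^2=38.42, BC^2=19.21, CA^2=19.21
Sorted: [19.21, 19.21, 38.42]
By sides: Isosceles, By angles: Right

Isosceles, Right


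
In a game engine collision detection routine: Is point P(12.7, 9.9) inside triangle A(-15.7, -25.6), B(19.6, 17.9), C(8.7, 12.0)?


Cross products: AB x AP = 17.75, BC x BP = 46.49, CA x CP = 201.64
All same sign? yes

Yes, inside


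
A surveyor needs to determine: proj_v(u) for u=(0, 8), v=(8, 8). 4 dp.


u.v = 64, |v| = sqrt(128) = 11.3137
Scalar projection = u.v / |v| = 64 / sqrt(128) = 5.6569

5.6569


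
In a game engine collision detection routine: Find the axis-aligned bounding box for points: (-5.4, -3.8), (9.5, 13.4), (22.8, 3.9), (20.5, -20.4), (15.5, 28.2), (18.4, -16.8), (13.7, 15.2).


x range: [-5.4, 22.8]
y range: [-20.4, 28.2]
Bounding box: (-5.4,-20.4) to (22.8,28.2)

(-5.4,-20.4) to (22.8,28.2)


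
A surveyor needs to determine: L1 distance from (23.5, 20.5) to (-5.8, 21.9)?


|23.5-(-5.8)| + |20.5-21.9| = 29.3 + 1.4 = 30.7

30.7


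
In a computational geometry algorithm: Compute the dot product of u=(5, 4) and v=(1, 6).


u . v = u_x*v_x + u_y*v_y = 5*1 + 4*6
= 5 + 24 = 29

29


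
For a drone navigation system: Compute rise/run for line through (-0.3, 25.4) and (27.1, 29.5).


slope = (y2-y1)/(x2-x1) = (29.5-25.4)/(27.1-(-0.3)) = 4.1/27.4 = 0.1496

0.1496


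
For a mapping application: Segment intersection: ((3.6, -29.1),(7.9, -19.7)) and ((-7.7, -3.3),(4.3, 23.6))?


Cross products: d1=-613.57, d2=-616.44, d3=217.16, d4=220.03
d1*d2 < 0 and d3*d4 < 0? no

No, they don't intersect


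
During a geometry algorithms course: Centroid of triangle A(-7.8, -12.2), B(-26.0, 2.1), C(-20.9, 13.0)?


Centroid = ((x_A+x_B+x_C)/3, (y_A+y_B+y_C)/3)
= (((-7.8)+(-26)+(-20.9))/3, ((-12.2)+2.1+13)/3)
= (-18.2333, 0.9667)

(-18.2333, 0.9667)


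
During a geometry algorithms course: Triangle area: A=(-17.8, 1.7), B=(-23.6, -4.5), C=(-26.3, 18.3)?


Area = |x_A(y_B-y_C) + x_B(y_C-y_A) + x_C(y_A-y_B)|/2
= |405.84 + (-391.76) + (-163.06)|/2
= 148.98/2 = 74.49

74.49


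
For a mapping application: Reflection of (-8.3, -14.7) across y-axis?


Reflection over y-axis: (x,y) -> (-x,y)
(-8.3, -14.7) -> (8.3, -14.7)

(8.3, -14.7)


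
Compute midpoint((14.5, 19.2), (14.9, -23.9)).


M = ((14.5+14.9)/2, (19.2+(-23.9))/2)
= (14.7, -2.35)

(14.7, -2.35)


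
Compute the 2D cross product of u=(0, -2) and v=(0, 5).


u x v = u_x*v_y - u_y*v_x = 0*5 - (-2)*0
= 0 - 0 = 0

0


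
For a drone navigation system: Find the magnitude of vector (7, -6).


|u| = sqrt(7^2 + (-6)^2) = sqrt(85) = 9.2195

9.2195


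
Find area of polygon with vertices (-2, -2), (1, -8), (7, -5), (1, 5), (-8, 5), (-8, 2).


Shoelace sum: ((-2)*(-8) - 1*(-2)) + (1*(-5) - 7*(-8)) + (7*5 - 1*(-5)) + (1*5 - (-8)*5) + ((-8)*2 - (-8)*5) + ((-8)*(-2) - (-2)*2)
= 198
Area = |198|/2 = 99

99


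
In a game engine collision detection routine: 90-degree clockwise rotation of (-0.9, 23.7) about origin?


90° CW: (x,y) -> (y, -x)
(-0.9,23.7) -> (23.7, 0.9)

(23.7, 0.9)


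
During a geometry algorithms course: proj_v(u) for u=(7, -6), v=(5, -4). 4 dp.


u.v = 59, |v| = sqrt(41) = 6.4031
Scalar projection = u.v / |v| = 59 / sqrt(41) = 9.2143

9.2143


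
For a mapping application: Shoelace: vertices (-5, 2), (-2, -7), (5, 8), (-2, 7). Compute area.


Shoelace sum: ((-5)*(-7) - (-2)*2) + ((-2)*8 - 5*(-7)) + (5*7 - (-2)*8) + ((-2)*2 - (-5)*7)
= 140
Area = |140|/2 = 70

70


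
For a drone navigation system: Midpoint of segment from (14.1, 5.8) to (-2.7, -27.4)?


M = ((14.1+(-2.7))/2, (5.8+(-27.4))/2)
= (5.7, -10.8)

(5.7, -10.8)


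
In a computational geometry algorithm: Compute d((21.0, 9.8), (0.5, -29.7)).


dx=-20.5, dy=-39.5
d^2 = (-20.5)^2 + (-39.5)^2 = 1980.5
d = sqrt(1980.5) = 44.5028

44.5028


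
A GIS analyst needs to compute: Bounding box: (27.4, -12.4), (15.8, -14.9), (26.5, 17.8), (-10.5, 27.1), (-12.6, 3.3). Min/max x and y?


x range: [-12.6, 27.4]
y range: [-14.9, 27.1]
Bounding box: (-12.6,-14.9) to (27.4,27.1)

(-12.6,-14.9) to (27.4,27.1)


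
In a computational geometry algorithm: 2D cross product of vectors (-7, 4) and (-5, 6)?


u x v = u_x*v_y - u_y*v_x = (-7)*6 - 4*(-5)
= (-42) - (-20) = -22

-22


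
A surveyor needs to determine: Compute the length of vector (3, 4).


|u| = sqrt(3^2 + 4^2) = sqrt(25) = 5

5
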